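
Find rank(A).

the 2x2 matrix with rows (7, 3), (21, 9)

Row reduction:
R2 <- R2 - (3)*R1:  [ 0  0 ]
Row echelon form:
[ 7  3 ]
[ 0  0 ]
Nonzero rows / pivot columns: 1

rank(A) = 1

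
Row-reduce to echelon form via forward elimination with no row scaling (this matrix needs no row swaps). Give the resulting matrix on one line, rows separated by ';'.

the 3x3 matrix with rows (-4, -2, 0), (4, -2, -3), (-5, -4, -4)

REF = [-4 -2 0; 0 -4 -3; 0 0 -23/8]

Forward elimination:
R2 <- R2 - (-1)*R1:  [  0  -4  -3 ]
R3 <- R3 - (5/4)*R1:  [    0  -3/2    -4 ]
R3 <- R3 - (3/8)*R2:  [     0      0  -23/8 ]
Row echelon form:
[ -4  -2      0 ]
[  0  -4     -3 ]
[  0   0  -23/8 ]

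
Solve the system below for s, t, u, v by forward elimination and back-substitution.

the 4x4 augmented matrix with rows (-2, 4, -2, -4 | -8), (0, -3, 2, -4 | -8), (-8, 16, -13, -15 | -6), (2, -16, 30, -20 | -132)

Forward elimination on [A|b]:
R3 <- R3 - (4)*R1:  [  0   0  -5   1  26 ]
R4 <- R4 - (-1)*R1:  [    0   -12    28   -24  -140 ]
R4 <- R4 - (4)*R2:  [    0     0    20    -8  -108 ]
R4 <- R4 - (-4)*R3:  [  0   0   0  -4  -4 ]
Row echelon form:
[ -2   4  -2  -4  |  -8 ]
[  0  -3   2  -4  |  -8 ]
[  0   0  -5   1  |  26 ]
[  0   0   0  -4  |  -4 ]
Back-substitution:
v = (-4) / -4 = 1
u = (26 - (1)*(1)) / -5 = -5
t = (-8 - (2)*(-5) - (-4)*(1)) / -3 = -2
s = (-8 - (4)*(-2) - (-2)*(-5) - (-4)*(1)) / -2 = 3

(3, -2, -5, 1)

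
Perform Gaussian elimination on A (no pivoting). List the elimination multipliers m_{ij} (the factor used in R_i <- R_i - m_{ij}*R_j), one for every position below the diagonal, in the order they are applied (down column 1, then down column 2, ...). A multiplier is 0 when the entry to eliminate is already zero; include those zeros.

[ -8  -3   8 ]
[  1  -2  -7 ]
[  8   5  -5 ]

Forward elimination:
R2 <- R2 - (-1/8)*R1:  [     0  -19/8     -6 ]
R3 <- R3 - (-1)*R1:  [ 0  2  3 ]
R3 <- R3 - (-16/19)*R2:  [      0       0  -39/19 ]
Multipliers (in order of application): m_{21} = -1/8, m_{31} = -1, m_{32} = -16/19

multipliers: -1/8, -1, -16/19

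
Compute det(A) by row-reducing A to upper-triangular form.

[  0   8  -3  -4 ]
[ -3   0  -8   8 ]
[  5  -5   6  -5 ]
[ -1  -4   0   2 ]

Forward elimination:
R1 <-> R2   (pivot in column 1 was zero)
[ -3   0  -8   8 ]
[  0   8  -3  -4 ]
[  5  -5   6  -5 ]
[ -1  -4   0   2 ]
R3 <- R3 - (-5/3)*R1:  [     0     -5  -22/3   25/3 ]
R4 <- R4 - (1/3)*R1:  [    0    -4   8/3  -2/3 ]
R3 <- R3 - (-5/8)*R2:  [       0        0  -221/24     35/6 ]
R4 <- R4 - (-1/2)*R2:  [    0     0   7/6  -8/3 ]
R4 <- R4 - (-28/221)*R3:  [        0         0         0  -426/221 ]
Upper-triangular form:
[ -3  0       -8         8 ]
[  0  8       -3        -4 ]
[  0  0  -221/24      35/6 ]
[  0  0        0  -426/221 ]
det(A) = (-1)^1 * (-3) * (8) * (-221/24) * (-426/221) = 426  (1 row swap -> sign -1)

det(A) = 426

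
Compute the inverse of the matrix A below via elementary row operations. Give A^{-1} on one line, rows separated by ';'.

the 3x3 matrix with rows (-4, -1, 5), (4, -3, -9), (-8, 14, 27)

Gauss-Jordan on [A | I]:
R1 <- (1/-4)*R1:  [    1   1/4  -5/4  |  -1/4     0     0 ]
R2 <- R2 - (4)*R1:  [  0  -4  -4  |   1   1   0 ]
R3 <- R3 - (-8)*R1:  [  0  16  17  |  -2   0   1 ]
R2 <- (1/-4)*R2:  [    0     1     1  |  -1/4  -1/4     0 ]
R1 <- R1 - (1/4)*R2:  [     1      0   -3/2  |  -3/16   1/16      0 ]
R3 <- R3 - (16)*R2:  [ 0  0  1  |  2  4  1 ]
R1 <- R1 - (-3/2)*R3:  [     1      0      0  |  45/16  97/16    3/2 ]
R2 <- R2 - (1)*R3:  [     0      1      0  |   -9/4  -17/4     -1 ]
Right block of [I | A^{-1}] is the inverse:
[ 45/16  97/16  3/2 ]
[  -9/4  -17/4   -1 ]
[     2      4    1 ]

inverse = [45/16 97/16 3/2; -9/4 -17/4 -1; 2 4 1]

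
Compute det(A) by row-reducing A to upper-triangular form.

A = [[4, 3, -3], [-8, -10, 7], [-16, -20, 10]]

det(A) = 64

Forward elimination:
R2 <- R2 - (-2)*R1:  [  0  -4   1 ]
R3 <- R3 - (-4)*R1:  [  0  -8  -2 ]
R3 <- R3 - (2)*R2:  [  0   0  -4 ]
Upper-triangular form:
[ 4   3  -3 ]
[ 0  -4   1 ]
[ 0   0  -4 ]
det(A) = (-1)^0 * (4) * (-4) * (-4) = 64  (0 row swaps -> sign +1)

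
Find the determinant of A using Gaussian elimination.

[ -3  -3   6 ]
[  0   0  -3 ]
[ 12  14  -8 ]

det(A) = -18

Forward elimination:
R3 <- R3 - (-4)*R1:  [  0   2  16 ]
R2 <-> R3   (pivot in column 2 was zero)
[ -3  -3   6 ]
[  0   2  16 ]
[  0   0  -3 ]
Upper-triangular form:
[ -3  -3   6 ]
[  0   2  16 ]
[  0   0  -3 ]
det(A) = (-1)^1 * (-3) * (2) * (-3) = -18  (1 row swap -> sign -1)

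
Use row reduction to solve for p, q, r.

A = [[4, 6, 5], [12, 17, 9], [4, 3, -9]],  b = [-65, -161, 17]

Forward elimination on [A|b]:
R2 <- R2 - (3)*R1:  [  0  -1  -6  34 ]
R3 <- R3 - (1)*R1:  [   0   -3  -14   82 ]
R3 <- R3 - (3)*R2:  [   0    0    4  -20 ]
Row echelon form:
[ 4   6   5  |  -65 ]
[ 0  -1  -6  |   34 ]
[ 0   0   4  |  -20 ]
Back-substitution:
r = (-20) / 4 = -5
q = (34 - (-6)*(-5)) / -1 = -4
p = (-65 - (6)*(-4) - (5)*(-5)) / 4 = -4

(-4, -4, -5)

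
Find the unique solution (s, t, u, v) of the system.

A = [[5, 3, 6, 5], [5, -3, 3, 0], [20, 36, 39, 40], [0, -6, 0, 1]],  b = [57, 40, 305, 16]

Forward elimination on [A|b]:
R2 <- R2 - (1)*R1:  [   0   -6   -3   -5  -17 ]
R3 <- R3 - (4)*R1:  [  0  24  15  20  77 ]
R3 <- R3 - (-4)*R2:  [ 0  0  3  0  9 ]
R4 <- R4 - (1)*R2:  [  0   0   3   6  33 ]
R4 <- R4 - (1)*R3:  [  0   0   0   6  24 ]
Row echelon form:
[ 5   3   6   5  |   57 ]
[ 0  -6  -3  -5  |  -17 ]
[ 0   0   3   0  |    9 ]
[ 0   0   0   6  |   24 ]
Back-substitution:
v = (24) / 6 = 4
u = (9) / 3 = 3
t = (-17 - (-3)*(3) - (-5)*(4)) / -6 = -2
s = (57 - (3)*(-2) - (6)*(3) - (5)*(4)) / 5 = 5

(5, -2, 3, 4)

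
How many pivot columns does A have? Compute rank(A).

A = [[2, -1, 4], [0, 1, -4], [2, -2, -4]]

Row reduction:
R3 <- R3 - (1)*R1:  [  0  -1  -8 ]
R3 <- R3 - (-1)*R2:  [   0    0  -12 ]
Row echelon form:
[ 2  -1    4 ]
[ 0   1   -4 ]
[ 0   0  -12 ]
Nonzero rows / pivot columns: 3

rank(A) = 3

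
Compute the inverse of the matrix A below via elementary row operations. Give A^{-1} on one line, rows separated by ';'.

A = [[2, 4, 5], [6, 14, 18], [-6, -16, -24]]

Gauss-Jordan on [A | I]:
R1 <- (1/2)*R1:  [   1    2  5/2  |  1/2    0    0 ]
R2 <- R2 - (6)*R1:  [  0   2   3  |  -3   1   0 ]
R3 <- R3 - (-6)*R1:  [  0  -4  -9  |   3   0   1 ]
R2 <- (1/2)*R2:  [    0     1   3/2  |  -3/2   1/2     0 ]
R1 <- R1 - (2)*R2:  [    1     0  -1/2  |   7/2    -1     0 ]
R3 <- R3 - (-4)*R2:  [  0   0  -3  |  -3   2   1 ]
R3 <- (1/-3)*R3:  [    0     0     1  |     1  -2/3  -1/3 ]
R1 <- R1 - (-1/2)*R3:  [    1     0     0  |     4  -4/3  -1/6 ]
R2 <- R2 - (3/2)*R3:  [   0    1    0  |   -3  3/2  1/2 ]
Right block of [I | A^{-1}] is the inverse:
[  4  -4/3  -1/6 ]
[ -3   3/2   1/2 ]
[  1  -2/3  -1/3 ]

inverse = [4 -4/3 -1/6; -3 3/2 1/2; 1 -2/3 -1/3]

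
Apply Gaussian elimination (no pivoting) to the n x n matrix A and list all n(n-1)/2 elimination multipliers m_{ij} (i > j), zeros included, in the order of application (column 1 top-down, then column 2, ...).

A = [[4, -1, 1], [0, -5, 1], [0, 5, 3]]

Forward elimination:
R2: entry in column 1 is already 0 -> m_{21} = 0 (no row operation needed)
R3: entry in column 1 is already 0 -> m_{31} = 0 (no row operation needed)
R3 <- R3 - (-1)*R2:  [ 0  0  4 ]
Multipliers (in order of application): m_{21} = 0, m_{31} = 0, m_{32} = -1

multipliers: 0, 0, -1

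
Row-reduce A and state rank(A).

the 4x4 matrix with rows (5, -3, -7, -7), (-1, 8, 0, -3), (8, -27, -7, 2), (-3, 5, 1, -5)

rank(A) = 3

Row reduction:
R2 <- R2 - (-1/5)*R1:  [     0   37/5   -7/5  -22/5 ]
R3 <- R3 - (8/5)*R1:  [      0  -111/5    21/5    66/5 ]
R4 <- R4 - (-3/5)*R1:  [     0   16/5  -16/5  -46/5 ]
R3 <- R3 - (-3)*R2:  [ 0  0  0  0 ]
R4 <- R4 - (16/37)*R2:  [       0        0   -96/37  -270/37 ]
R3 <-> R4   (pivot in column 3 was zero)
[ 5    -3      -7       -7 ]
[ 0  37/5    -7/5    -22/5 ]
[ 0     0  -96/37  -270/37 ]
[ 0     0       0        0 ]
Row echelon form:
[ 5    -3      -7       -7 ]
[ 0  37/5    -7/5    -22/5 ]
[ 0     0  -96/37  -270/37 ]
[ 0     0       0        0 ]
Nonzero rows / pivot columns: 3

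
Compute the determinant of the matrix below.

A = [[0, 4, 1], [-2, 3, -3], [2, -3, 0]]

det(A) = -24

Forward elimination:
R1 <-> R2   (pivot in column 1 was zero)
[ -2   3  -3 ]
[  0   4   1 ]
[  2  -3   0 ]
R3 <- R3 - (-1)*R1:  [  0   0  -3 ]
Upper-triangular form:
[ -2  3  -3 ]
[  0  4   1 ]
[  0  0  -3 ]
det(A) = (-1)^1 * (-2) * (4) * (-3) = -24  (1 row swap -> sign -1)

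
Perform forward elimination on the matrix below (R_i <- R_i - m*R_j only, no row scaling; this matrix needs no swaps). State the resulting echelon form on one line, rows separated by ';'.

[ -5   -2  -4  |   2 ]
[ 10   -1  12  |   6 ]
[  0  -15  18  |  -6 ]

Forward elimination:
R2 <- R2 - (-2)*R1:  [  0  -5   4  10 ]
R3 <- R3 - (3)*R2:  [   0    0    6  -36 ]
Row echelon form:
[ -5  -2  -4  |    2 ]
[  0  -5   4  |   10 ]
[  0   0   6  |  -36 ]

REF = [-5 -2 -4 2; 0 -5 4 10; 0 0 6 -36]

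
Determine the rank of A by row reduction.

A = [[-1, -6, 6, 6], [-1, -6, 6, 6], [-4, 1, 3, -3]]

rank(A) = 2

Row reduction:
R2 <- R2 - (1)*R1:  [ 0  0  0  0 ]
R3 <- R3 - (4)*R1:  [   0   25  -21  -27 ]
R2 <-> R3   (pivot in column 2 was zero)
[ -1  -6    6    6 ]
[  0  25  -21  -27 ]
[  0   0    0    0 ]
Row echelon form:
[ -1  -6    6    6 ]
[  0  25  -21  -27 ]
[  0   0    0    0 ]
Nonzero rows / pivot columns: 2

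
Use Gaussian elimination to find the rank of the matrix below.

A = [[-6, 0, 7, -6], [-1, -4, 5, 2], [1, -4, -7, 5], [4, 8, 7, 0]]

Row reduction:
R2 <- R2 - (1/6)*R1:  [    0    -4  23/6     3 ]
R3 <- R3 - (-1/6)*R1:  [     0     -4  -35/6      4 ]
R4 <- R4 - (-2/3)*R1:  [    0     8  35/3    -4 ]
R3 <- R3 - (1)*R2:  [     0      0  -29/3      1 ]
R4 <- R4 - (-2)*R2:  [    0     0  58/3     2 ]
R4 <- R4 - (-2)*R3:  [ 0  0  0  4 ]
Row echelon form:
[ -6   0      7  -6 ]
[  0  -4   23/6   3 ]
[  0   0  -29/3   1 ]
[  0   0      0   4 ]
Nonzero rows / pivot columns: 4

rank(A) = 4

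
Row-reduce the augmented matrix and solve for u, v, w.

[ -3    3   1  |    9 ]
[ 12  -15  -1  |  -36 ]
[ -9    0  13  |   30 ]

(1, 3, 3)

Forward elimination on [A|b]:
R2 <- R2 - (-4)*R1:  [  0  -3   3   0 ]
R3 <- R3 - (3)*R1:  [  0  -9  10   3 ]
R3 <- R3 - (3)*R2:  [ 0  0  1  3 ]
Row echelon form:
[ -3   3  1  |  9 ]
[  0  -3  3  |  0 ]
[  0   0  1  |  3 ]
Back-substitution:
w = (3) / 1 = 3
v = (0 - (3)*(3)) / -3 = 3
u = (9 - (3)*(3) - (1)*(3)) / -3 = 1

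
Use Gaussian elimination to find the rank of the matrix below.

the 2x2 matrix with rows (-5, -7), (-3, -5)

rank(A) = 2

Row reduction:
R2 <- R2 - (3/5)*R1:  [    0  -4/5 ]
Row echelon form:
[ -5    -7 ]
[  0  -4/5 ]
Nonzero rows / pivot columns: 2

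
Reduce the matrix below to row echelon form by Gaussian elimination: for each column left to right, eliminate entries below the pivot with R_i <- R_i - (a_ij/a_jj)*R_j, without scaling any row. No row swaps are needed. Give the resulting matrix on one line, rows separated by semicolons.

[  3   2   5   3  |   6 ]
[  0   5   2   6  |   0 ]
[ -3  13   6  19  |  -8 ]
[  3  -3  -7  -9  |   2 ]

Forward elimination:
R3 <- R3 - (-1)*R1:  [  0  15  11  22  -2 ]
R4 <- R4 - (1)*R1:  [   0   -5  -12  -12   -4 ]
R3 <- R3 - (3)*R2:  [  0   0   5   4  -2 ]
R4 <- R4 - (-1)*R2:  [   0    0  -10   -6   -4 ]
R4 <- R4 - (-2)*R3:  [  0   0   0   2  -8 ]
Row echelon form:
[ 3  2  5  3  |   6 ]
[ 0  5  2  6  |   0 ]
[ 0  0  5  4  |  -2 ]
[ 0  0  0  2  |  -8 ]

REF = [3 2 5 3 6; 0 5 2 6 0; 0 0 5 4 -2; 0 0 0 2 -8]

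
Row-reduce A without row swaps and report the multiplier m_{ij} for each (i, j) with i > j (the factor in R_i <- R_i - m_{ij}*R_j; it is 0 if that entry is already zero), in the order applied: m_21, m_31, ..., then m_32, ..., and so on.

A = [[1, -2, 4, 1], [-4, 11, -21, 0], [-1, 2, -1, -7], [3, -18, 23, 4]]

Forward elimination:
R2 <- R2 - (-4)*R1:  [  0   3  -5   4 ]
R3 <- R3 - (-1)*R1:  [  0   0   3  -6 ]
R4 <- R4 - (3)*R1:  [   0  -12   11    1 ]
R3: entry in column 2 is already 0 -> m_{32} = 0 (no row operation needed)
R4 <- R4 - (-4)*R2:  [  0   0  -9  17 ]
R4 <- R4 - (-3)*R3:  [  0   0   0  -1 ]
Multipliers (in order of application): m_{21} = -4, m_{31} = -1, m_{41} = 3, m_{32} = 0, m_{42} = -4, m_{43} = -3

multipliers: -4, -1, 3, 0, -4, -3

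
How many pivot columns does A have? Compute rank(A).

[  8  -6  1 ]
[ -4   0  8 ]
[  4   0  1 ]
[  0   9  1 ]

Row reduction:
R2 <- R2 - (-1/2)*R1:  [    0    -3  17/2 ]
R3 <- R3 - (1/2)*R1:  [   0    3  1/2 ]
R3 <- R3 - (-1)*R2:  [ 0  0  9 ]
R4 <- R4 - (-3)*R2:  [    0     0  53/2 ]
R4 <- R4 - (53/18)*R3:  [ 0  0  0 ]
Row echelon form:
[ 8  -6     1 ]
[ 0  -3  17/2 ]
[ 0   0     9 ]
[ 0   0     0 ]
Nonzero rows / pivot columns: 3

rank(A) = 3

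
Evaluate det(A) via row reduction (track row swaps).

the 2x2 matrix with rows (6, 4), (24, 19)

Forward elimination:
R2 <- R2 - (4)*R1:  [ 0  3 ]
Upper-triangular form:
[ 6  4 ]
[ 0  3 ]
det(A) = (-1)^0 * (6) * (3) = 18  (0 row swaps -> sign +1)

det(A) = 18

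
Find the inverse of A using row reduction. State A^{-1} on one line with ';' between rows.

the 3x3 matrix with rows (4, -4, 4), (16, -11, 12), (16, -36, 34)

Gauss-Jordan on [A | I]:
R1 <- (1/4)*R1:  [   1   -1    1  |  1/4    0    0 ]
R2 <- R2 - (16)*R1:  [  0   5  -4  |  -4   1   0 ]
R3 <- R3 - (16)*R1:  [   0  -20   18  |   -4    0    1 ]
R2 <- (1/5)*R2:  [    0     1  -4/5  |  -4/5   1/5     0 ]
R1 <- R1 - (-1)*R2:  [      1       0     1/5  |  -11/20     1/5       0 ]
R3 <- R3 - (-20)*R2:  [   0    0    2  |  -20    4    1 ]
R3 <- (1/2)*R3:  [   0    0    1  |  -10    2  1/2 ]
R1 <- R1 - (1/5)*R3:  [     1      0      0  |  29/20   -1/5  -1/10 ]
R2 <- R2 - (-4/5)*R3:  [     0      1      0  |  -44/5    9/5    2/5 ]
Right block of [I | A^{-1}] is the inverse:
[ 29/20  -1/5  -1/10 ]
[ -44/5   9/5    2/5 ]
[   -10     2    1/2 ]

inverse = [29/20 -1/5 -1/10; -44/5 9/5 2/5; -10 2 1/2]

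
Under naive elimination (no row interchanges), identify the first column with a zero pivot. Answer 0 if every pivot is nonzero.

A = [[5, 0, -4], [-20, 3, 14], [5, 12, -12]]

first zero-pivot column = 3

Naive forward elimination:
R2 <- R2 - (-4)*R1:  [  0   3  -2 ]
R3 <- R3 - (1)*R1:  [  0  12  -8 ]
R3 <- R3 - (4)*R2:  [ 0  0  0 ]
Matrix at this point:
[ 5  0  -4 ]
[ 0  3  -2 ]
[ 0  0   0 ]
Pivot entry (3,3) in the last row is zero and there are no rows below to swap with -> zero pivot in column 3 (A is singular).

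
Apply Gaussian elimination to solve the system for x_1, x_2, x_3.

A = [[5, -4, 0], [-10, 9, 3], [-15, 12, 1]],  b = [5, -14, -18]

Forward elimination on [A|b]:
R2 <- R2 - (-2)*R1:  [  0   1   3  -4 ]
R3 <- R3 - (-3)*R1:  [  0   0   1  -3 ]
Row echelon form:
[ 5  -4  0  |   5 ]
[ 0   1  3  |  -4 ]
[ 0   0  1  |  -3 ]
Back-substitution:
x_3 = (-3) / 1 = -3
x_2 = (-4 - (3)*(-3)) / 1 = 5
x_1 = (5 - (-4)*(5)) / 5 = 5

(5, 5, -3)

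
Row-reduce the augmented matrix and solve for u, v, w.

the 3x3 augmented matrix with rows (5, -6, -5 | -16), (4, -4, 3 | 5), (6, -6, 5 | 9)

(-5, -4, 3)

Forward elimination on [A|b]:
R2 <- R2 - (4/5)*R1:  [    0   4/5     7  89/5 ]
R3 <- R3 - (6/5)*R1:  [     0    6/5     11  141/5 ]
R3 <- R3 - (3/2)*R2:  [   0    0  1/2  3/2 ]
Row echelon form:
[ 5   -6   -5  |   -16 ]
[ 0  4/5    7  |  89/5 ]
[ 0    0  1/2  |   3/2 ]
Back-substitution:
w = (3/2) / (1/2) = 3
v = (89/5 - (7)*(3)) / (4/5) = -4
u = (-16 - (-6)*(-4) - (-5)*(3)) / 5 = -5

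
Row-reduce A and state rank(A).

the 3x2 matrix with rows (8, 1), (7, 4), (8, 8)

rank(A) = 2

Row reduction:
R2 <- R2 - (7/8)*R1:  [    0  25/8 ]
R3 <- R3 - (1)*R1:  [ 0  7 ]
R3 <- R3 - (56/25)*R2:  [ 0  0 ]
Row echelon form:
[ 8     1 ]
[ 0  25/8 ]
[ 0     0 ]
Nonzero rows / pivot columns: 2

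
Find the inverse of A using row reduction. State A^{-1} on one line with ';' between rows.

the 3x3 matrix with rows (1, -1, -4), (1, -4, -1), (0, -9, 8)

inverse = [-41/3 44/3 -5; -8/3 8/3 -1; -3 3 -1]

Gauss-Jordan on [A | I]:
R2 <- R2 - (1)*R1:  [  0  -3   3  |  -1   1   0 ]
R2 <- (1/-3)*R2:  [    0     1    -1  |   1/3  -1/3     0 ]
R1 <- R1 - (-1)*R2:  [    1     0    -5  |   4/3  -1/3     0 ]
R3 <- R3 - (-9)*R2:  [  0   0  -1  |   3  -3   1 ]
R3 <- (1/-1)*R3:  [  0   0   1  |  -3   3  -1 ]
R1 <- R1 - (-5)*R3:  [     1      0      0  |  -41/3   44/3     -5 ]
R2 <- R2 - (-1)*R3:  [    0     1     0  |  -8/3   8/3    -1 ]
Right block of [I | A^{-1}] is the inverse:
[ -41/3  44/3  -5 ]
[  -8/3   8/3  -1 ]
[    -3     3  -1 ]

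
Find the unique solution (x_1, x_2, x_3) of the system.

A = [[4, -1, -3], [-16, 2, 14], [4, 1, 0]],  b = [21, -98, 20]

(4, 4, -3)

Forward elimination on [A|b]:
R2 <- R2 - (-4)*R1:  [   0   -2    2  -14 ]
R3 <- R3 - (1)*R1:  [  0   2   3  -1 ]
R3 <- R3 - (-1)*R2:  [   0    0    5  -15 ]
Row echelon form:
[ 4  -1  -3  |   21 ]
[ 0  -2   2  |  -14 ]
[ 0   0   5  |  -15 ]
Back-substitution:
x_3 = (-15) / 5 = -3
x_2 = (-14 - (2)*(-3)) / -2 = 4
x_1 = (21 - (-1)*(4) - (-3)*(-3)) / 4 = 4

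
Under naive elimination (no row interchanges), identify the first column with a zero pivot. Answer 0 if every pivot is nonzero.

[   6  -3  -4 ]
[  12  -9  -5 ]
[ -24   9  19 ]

first zero-pivot column = 3

Naive forward elimination:
R2 <- R2 - (2)*R1:  [  0  -3   3 ]
R3 <- R3 - (-4)*R1:  [  0  -3   3 ]
R3 <- R3 - (1)*R2:  [ 0  0  0 ]
Matrix at this point:
[ 6  -3  -4 ]
[ 0  -3   3 ]
[ 0   0   0 ]
Pivot entry (3,3) in the last row is zero and there are no rows below to swap with -> zero pivot in column 3 (A is singular).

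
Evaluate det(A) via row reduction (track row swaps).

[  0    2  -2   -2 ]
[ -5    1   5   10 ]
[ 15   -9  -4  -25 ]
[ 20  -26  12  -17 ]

det(A) = 150

Forward elimination:
R1 <-> R2   (pivot in column 1 was zero)
[ -5    1   5   10 ]
[  0    2  -2   -2 ]
[ 15   -9  -4  -25 ]
[ 20  -26  12  -17 ]
R3 <- R3 - (-3)*R1:  [  0  -6  11   5 ]
R4 <- R4 - (-4)*R1:  [   0  -22   32   23 ]
R3 <- R3 - (-3)*R2:  [  0   0   5  -1 ]
R4 <- R4 - (-11)*R2:  [  0   0  10   1 ]
R4 <- R4 - (2)*R3:  [ 0  0  0  3 ]
Upper-triangular form:
[ -5  1   5  10 ]
[  0  2  -2  -2 ]
[  0  0   5  -1 ]
[  0  0   0   3 ]
det(A) = (-1)^1 * (-5) * (2) * (5) * (3) = 150  (1 row swap -> sign -1)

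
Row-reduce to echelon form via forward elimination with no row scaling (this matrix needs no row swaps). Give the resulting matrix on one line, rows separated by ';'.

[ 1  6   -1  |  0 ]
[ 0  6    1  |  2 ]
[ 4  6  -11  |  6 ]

Forward elimination:
R3 <- R3 - (4)*R1:  [   0  -18   -7    6 ]
R3 <- R3 - (-3)*R2:  [  0   0  -4  12 ]
Row echelon form:
[ 1  6  -1  |   0 ]
[ 0  6   1  |   2 ]
[ 0  0  -4  |  12 ]

REF = [1 6 -1 0; 0 6 1 2; 0 0 -4 12]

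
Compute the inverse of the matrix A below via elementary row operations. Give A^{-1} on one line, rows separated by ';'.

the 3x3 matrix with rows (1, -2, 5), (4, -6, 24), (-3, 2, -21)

inverse = [39/2 -8 -9/2; 3 -3/2 -1; -5/2 1 1/2]

Gauss-Jordan on [A | I]:
R2 <- R2 - (4)*R1:  [  0   2   4  |  -4   1   0 ]
R3 <- R3 - (-3)*R1:  [  0  -4  -6  |   3   0   1 ]
R2 <- (1/2)*R2:  [   0    1    2  |   -2  1/2    0 ]
R1 <- R1 - (-2)*R2:  [  1   0   9  |  -3   1   0 ]
R3 <- R3 - (-4)*R2:  [  0   0   2  |  -5   2   1 ]
R3 <- (1/2)*R3:  [    0     0     1  |  -5/2     1   1/2 ]
R1 <- R1 - (9)*R3:  [    1     0     0  |  39/2    -8  -9/2 ]
R2 <- R2 - (2)*R3:  [    0     1     0  |     3  -3/2    -1 ]
Right block of [I | A^{-1}] is the inverse:
[ 39/2    -8  -9/2 ]
[    3  -3/2    -1 ]
[ -5/2     1   1/2 ]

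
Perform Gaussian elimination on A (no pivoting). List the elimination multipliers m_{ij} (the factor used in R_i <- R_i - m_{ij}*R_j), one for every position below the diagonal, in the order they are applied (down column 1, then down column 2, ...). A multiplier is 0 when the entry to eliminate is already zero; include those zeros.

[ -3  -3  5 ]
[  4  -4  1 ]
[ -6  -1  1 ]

multipliers: -4/3, 2, -5/8

Forward elimination:
R2 <- R2 - (-4/3)*R1:  [    0    -8  23/3 ]
R3 <- R3 - (2)*R1:  [  0   5  -9 ]
R3 <- R3 - (-5/8)*R2:  [       0        0  -101/24 ]
Multipliers (in order of application): m_{21} = -4/3, m_{31} = 2, m_{32} = -5/8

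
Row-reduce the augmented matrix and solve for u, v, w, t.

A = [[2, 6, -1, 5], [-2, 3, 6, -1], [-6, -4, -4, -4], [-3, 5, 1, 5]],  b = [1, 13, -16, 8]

(0, -1, 3, 2)

Forward elimination on [A|b]:
R2 <- R2 - (-1)*R1:  [  0   9   5   4  14 ]
R3 <- R3 - (-3)*R1:  [   0   14   -7   11  -13 ]
R4 <- R4 - (-3/2)*R1:  [    0    14  -1/2  25/2  19/2 ]
R3 <- R3 - (14/9)*R2:  [      0       0  -133/9    43/9  -313/9 ]
R4 <- R4 - (14/9)*R2:  [       0        0  -149/18   113/18  -221/18 ]
R4 <- R4 - (149/266)*R3:  [       0        0        0  479/133  958/133 ]
Row echelon form:
[ 2  6      -1        5  |        1 ]
[ 0  9       5        4  |       14 ]
[ 0  0  -133/9     43/9  |   -313/9 ]
[ 0  0       0  479/133  |  958/133 ]
Back-substitution:
t = (958/133) / (479/133) = 2
w = (-313/9 - (43/9)*(2)) / (-133/9) = 3
v = (14 - (5)*(3) - (4)*(2)) / 9 = -1
u = (1 - (6)*(-1) - (-1)*(3) - (5)*(2)) / 2 = 0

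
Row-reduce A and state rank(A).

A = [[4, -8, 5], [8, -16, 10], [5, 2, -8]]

Row reduction:
R2 <- R2 - (2)*R1:  [ 0  0  0 ]
R3 <- R3 - (5/4)*R1:  [     0     12  -57/4 ]
R2 <-> R3   (pivot in column 2 was zero)
[ 4  -8      5 ]
[ 0  12  -57/4 ]
[ 0   0      0 ]
Row echelon form:
[ 4  -8      5 ]
[ 0  12  -57/4 ]
[ 0   0      0 ]
Nonzero rows / pivot columns: 2

rank(A) = 2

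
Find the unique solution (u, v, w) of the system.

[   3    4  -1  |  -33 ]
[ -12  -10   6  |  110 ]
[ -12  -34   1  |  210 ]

Forward elimination on [A|b]:
R2 <- R2 - (-4)*R1:  [   0    6    2  -22 ]
R3 <- R3 - (-4)*R1:  [   0  -18   -3   78 ]
R3 <- R3 - (-3)*R2:  [  0   0   3  12 ]
Row echelon form:
[ 3  4  -1  |  -33 ]
[ 0  6   2  |  -22 ]
[ 0  0   3  |   12 ]
Back-substitution:
w = (12) / 3 = 4
v = (-22 - (2)*(4)) / 6 = -5
u = (-33 - (4)*(-5) - (-1)*(4)) / 3 = -3

(-3, -5, 4)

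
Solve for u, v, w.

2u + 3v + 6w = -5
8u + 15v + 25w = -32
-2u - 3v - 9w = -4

(-4, -5, 3)

Forward elimination on [A|b]:
R2 <- R2 - (4)*R1:  [   0    3    1  -12 ]
R3 <- R3 - (-1)*R1:  [  0   0  -3  -9 ]
Row echelon form:
[ 2  3   6  |   -5 ]
[ 0  3   1  |  -12 ]
[ 0  0  -3  |   -9 ]
Back-substitution:
w = (-9) / -3 = 3
v = (-12 - (1)*(3)) / 3 = -5
u = (-5 - (3)*(-5) - (6)*(3)) / 2 = -4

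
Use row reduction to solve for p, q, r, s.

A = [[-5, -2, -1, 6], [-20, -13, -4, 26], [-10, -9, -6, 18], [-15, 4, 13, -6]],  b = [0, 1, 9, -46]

(3, 1, 1, 3)

Forward elimination on [A|b]:
R2 <- R2 - (4)*R1:  [  0  -5   0   2   1 ]
R3 <- R3 - (2)*R1:  [  0  -5  -4   6   9 ]
R4 <- R4 - (3)*R1:  [   0   10   16  -24  -46 ]
R3 <- R3 - (1)*R2:  [  0   0  -4   4   8 ]
R4 <- R4 - (-2)*R2:  [   0    0   16  -20  -44 ]
R4 <- R4 - (-4)*R3:  [   0    0    0   -4  -12 ]
Row echelon form:
[ -5  -2  -1   6  |    0 ]
[  0  -5   0   2  |    1 ]
[  0   0  -4   4  |    8 ]
[  0   0   0  -4  |  -12 ]
Back-substitution:
s = (-12) / -4 = 3
r = (8 - (4)*(3)) / -4 = 1
q = (1 - (2)*(3)) / -5 = 1
p = (0 - (-2)*(1) - (-1)*(1) - (6)*(3)) / -5 = 3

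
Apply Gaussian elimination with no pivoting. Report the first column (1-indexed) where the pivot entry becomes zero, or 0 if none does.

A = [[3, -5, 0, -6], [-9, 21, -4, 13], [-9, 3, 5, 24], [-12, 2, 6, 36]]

Naive forward elimination:
R2 <- R2 - (-3)*R1:  [  0   6  -4  -5 ]
R3 <- R3 - (-3)*R1:  [   0  -12    5    6 ]
R4 <- R4 - (-4)*R1:  [   0  -18    6   12 ]
R3 <- R3 - (-2)*R2:  [  0   0  -3  -4 ]
R4 <- R4 - (-3)*R2:  [  0   0  -6  -3 ]
R4 <- R4 - (2)*R3:  [ 0  0  0  5 ]
All pivots nonzero; naive elimination completes without hitting a zero pivot.

first zero-pivot column = 0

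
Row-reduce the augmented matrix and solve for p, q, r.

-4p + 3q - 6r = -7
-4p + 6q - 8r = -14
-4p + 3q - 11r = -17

Forward elimination on [A|b]:
R2 <- R2 - (1)*R1:  [  0   3  -2  -7 ]
R3 <- R3 - (1)*R1:  [   0    0   -5  -10 ]
Row echelon form:
[ -4  3  -6  |   -7 ]
[  0  3  -2  |   -7 ]
[  0  0  -5  |  -10 ]
Back-substitution:
r = (-10) / -5 = 2
q = (-7 - (-2)*(2)) / 3 = -1
p = (-7 - (3)*(-1) - (-6)*(2)) / -4 = -2

(-2, -1, 2)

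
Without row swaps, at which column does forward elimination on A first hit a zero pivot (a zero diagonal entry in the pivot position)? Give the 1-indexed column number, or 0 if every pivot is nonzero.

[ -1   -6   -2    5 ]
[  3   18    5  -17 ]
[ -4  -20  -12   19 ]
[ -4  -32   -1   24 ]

first zero-pivot column = 2

Naive forward elimination:
R2 <- R2 - (-3)*R1:  [  0   0  -1  -2 ]
R3 <- R3 - (4)*R1:  [  0   4  -4  -1 ]
R4 <- R4 - (4)*R1:  [  0  -8   7   4 ]
Matrix at this point:
[ -1  -6  -2   5 ]
[  0   0  -1  -2 ]
[  0   4  -4  -1 ]
[  0  -8   7   4 ]
Pivot entry (2,2) is zero but row 3 has 4 in column 2 -> naive elimination stops; a row interchange (e.g. R2 <-> R3) would be required here.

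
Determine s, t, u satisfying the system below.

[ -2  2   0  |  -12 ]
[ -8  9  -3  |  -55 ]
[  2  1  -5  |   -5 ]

Forward elimination on [A|b]:
R2 <- R2 - (4)*R1:  [  0   1  -3  -7 ]
R3 <- R3 - (-1)*R1:  [   0    3   -5  -17 ]
R3 <- R3 - (3)*R2:  [ 0  0  4  4 ]
Row echelon form:
[ -2  2   0  |  -12 ]
[  0  1  -3  |   -7 ]
[  0  0   4  |    4 ]
Back-substitution:
u = (4) / 4 = 1
t = (-7 - (-3)*(1)) / 1 = -4
s = (-12 - (2)*(-4)) / -2 = 2

(2, -4, 1)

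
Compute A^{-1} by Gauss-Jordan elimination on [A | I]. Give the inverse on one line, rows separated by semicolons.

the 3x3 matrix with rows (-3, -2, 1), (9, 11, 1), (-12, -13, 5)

Gauss-Jordan on [A | I]:
R1 <- (1/-3)*R1:  [    1   2/3  -1/3  |  -1/3     0     0 ]
R2 <- R2 - (9)*R1:  [ 0  5  4  |  3  1  0 ]
R3 <- R3 - (-12)*R1:  [  0  -5   1  |  -4   0   1 ]
R2 <- (1/5)*R2:  [   0    1  4/5  |  3/5  1/5    0 ]
R1 <- R1 - (2/3)*R2:  [      1       0  -13/15  |  -11/15   -2/15       0 ]
R3 <- R3 - (-5)*R2:  [  0   0   5  |  -1   1   1 ]
R3 <- (1/5)*R3:  [    0     0     1  |  -1/5   1/5   1/5 ]
R1 <- R1 - (-13/15)*R3:  [      1       0       0  |  -68/75    1/25   13/75 ]
R2 <- R2 - (4/5)*R3:  [     0      1      0  |  19/25   1/25  -4/25 ]
Right block of [I | A^{-1}] is the inverse:
[ -68/75  1/25  13/75 ]
[  19/25  1/25  -4/25 ]
[   -1/5   1/5    1/5 ]

inverse = [-68/75 1/25 13/75; 19/25 1/25 -4/25; -1/5 1/5 1/5]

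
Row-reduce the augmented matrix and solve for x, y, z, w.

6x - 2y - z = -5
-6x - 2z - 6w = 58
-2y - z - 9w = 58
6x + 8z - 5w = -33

(-3, -4, -5, -5)

Forward elimination on [A|b]:
R2 <- R2 - (-1)*R1:  [  0  -2  -3  -6  53 ]
R4 <- R4 - (1)*R1:  [   0    2    9   -5  -28 ]
R3 <- R3 - (1)*R2:  [  0   0   2  -3   5 ]
R4 <- R4 - (-1)*R2:  [   0    0    6  -11   25 ]
R4 <- R4 - (3)*R3:  [  0   0   0  -2  10 ]
Row echelon form:
[ 6  -2  -1   0  |  -5 ]
[ 0  -2  -3  -6  |  53 ]
[ 0   0   2  -3  |   5 ]
[ 0   0   0  -2  |  10 ]
Back-substitution:
w = (10) / -2 = -5
z = (5 - (-3)*(-5)) / 2 = -5
y = (53 - (-3)*(-5) - (-6)*(-5)) / -2 = -4
x = (-5 - (-2)*(-4) - (-1)*(-5)) / 6 = -3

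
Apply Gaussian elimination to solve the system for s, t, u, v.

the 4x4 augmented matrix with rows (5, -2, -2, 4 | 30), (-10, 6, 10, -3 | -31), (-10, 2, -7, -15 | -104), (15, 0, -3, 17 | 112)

Forward elimination on [A|b]:
R2 <- R2 - (-2)*R1:  [  0   2   6   5  29 ]
R3 <- R3 - (-2)*R1:  [   0   -2  -11   -7  -44 ]
R4 <- R4 - (3)*R1:  [  0   6   3   5  22 ]
R3 <- R3 - (-1)*R2:  [   0    0   -5   -2  -15 ]
R4 <- R4 - (3)*R2:  [   0    0  -15  -10  -65 ]
R4 <- R4 - (3)*R3:  [   0    0    0   -4  -20 ]
Row echelon form:
[ 5  -2  -2   4  |   30 ]
[ 0   2   6   5  |   29 ]
[ 0   0  -5  -2  |  -15 ]
[ 0   0   0  -4  |  -20 ]
Back-substitution:
v = (-20) / -4 = 5
u = (-15 - (-2)*(5)) / -5 = 1
t = (29 - (6)*(1) - (5)*(5)) / 2 = -1
s = (30 - (-2)*(-1) - (-2)*(1) - (4)*(5)) / 5 = 2

(2, -1, 1, 5)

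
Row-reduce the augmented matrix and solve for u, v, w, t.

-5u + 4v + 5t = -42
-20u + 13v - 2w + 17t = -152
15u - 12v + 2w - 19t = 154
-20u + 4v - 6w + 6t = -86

Forward elimination on [A|b]:
R2 <- R2 - (4)*R1:  [  0  -3  -2  -3  16 ]
R3 <- R3 - (-3)*R1:  [  0   0   2  -4  28 ]
R4 <- R4 - (4)*R1:  [   0  -12   -6  -14   82 ]
R4 <- R4 - (4)*R2:  [  0   0   2  -2  18 ]
R4 <- R4 - (1)*R3:  [   0    0    0    2  -10 ]
Row echelon form:
[ -5   4   0   5  |  -42 ]
[  0  -3  -2  -3  |   16 ]
[  0   0   2  -4  |   28 ]
[  0   0   0   2  |  -10 ]
Back-substitution:
t = (-10) / 2 = -5
w = (28 - (-4)*(-5)) / 2 = 4
v = (16 - (-2)*(4) - (-3)*(-5)) / -3 = -3
u = (-42 - (4)*(-3) - (5)*(-5)) / -5 = 1

(1, -3, 4, -5)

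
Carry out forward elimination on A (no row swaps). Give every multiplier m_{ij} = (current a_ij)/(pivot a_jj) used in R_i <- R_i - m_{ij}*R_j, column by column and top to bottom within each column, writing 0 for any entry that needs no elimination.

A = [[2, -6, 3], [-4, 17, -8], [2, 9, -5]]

Forward elimination:
R2 <- R2 - (-2)*R1:  [  0   5  -2 ]
R3 <- R3 - (1)*R1:  [  0  15  -8 ]
R3 <- R3 - (3)*R2:  [  0   0  -2 ]
Multipliers (in order of application): m_{21} = -2, m_{31} = 1, m_{32} = 3

multipliers: -2, 1, 3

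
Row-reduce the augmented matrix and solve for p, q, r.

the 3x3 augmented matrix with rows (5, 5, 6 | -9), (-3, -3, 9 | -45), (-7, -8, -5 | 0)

(4, -1, -4)

Forward elimination on [A|b]:
R2 <- R2 - (-3/5)*R1:  [      0       0    63/5  -252/5 ]
R3 <- R3 - (-7/5)*R1:  [     0     -1   17/5  -63/5 ]
R2 <-> R3   (pivot in column 2 was zero)
[ 5   5     6      -9 ]
[ 0  -1  17/5   -63/5 ]
[ 0   0  63/5  -252/5 ]
Row echelon form:
[ 5   5     6  |      -9 ]
[ 0  -1  17/5  |   -63/5 ]
[ 0   0  63/5  |  -252/5 ]
Back-substitution:
r = (-252/5) / (63/5) = -4
q = (-63/5 - (17/5)*(-4)) / -1 = -1
p = (-9 - (5)*(-1) - (6)*(-4)) / 5 = 4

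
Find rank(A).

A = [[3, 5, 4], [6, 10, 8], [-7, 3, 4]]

Row reduction:
R2 <- R2 - (2)*R1:  [ 0  0  0 ]
R3 <- R3 - (-7/3)*R1:  [    0  44/3  40/3 ]
R2 <-> R3   (pivot in column 2 was zero)
[ 3     5     4 ]
[ 0  44/3  40/3 ]
[ 0     0     0 ]
Row echelon form:
[ 3     5     4 ]
[ 0  44/3  40/3 ]
[ 0     0     0 ]
Nonzero rows / pivot columns: 2

rank(A) = 2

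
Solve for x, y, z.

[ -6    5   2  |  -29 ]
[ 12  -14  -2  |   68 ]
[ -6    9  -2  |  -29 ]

Forward elimination on [A|b]:
R2 <- R2 - (-2)*R1:  [  0  -4   2  10 ]
R3 <- R3 - (1)*R1:  [  0   4  -4   0 ]
R3 <- R3 - (-1)*R2:  [  0   0  -2  10 ]
Row echelon form:
[ -6   5   2  |  -29 ]
[  0  -4   2  |   10 ]
[  0   0  -2  |   10 ]
Back-substitution:
z = (10) / -2 = -5
y = (10 - (2)*(-5)) / -4 = -5
x = (-29 - (5)*(-5) - (2)*(-5)) / -6 = -1

(-1, -5, -5)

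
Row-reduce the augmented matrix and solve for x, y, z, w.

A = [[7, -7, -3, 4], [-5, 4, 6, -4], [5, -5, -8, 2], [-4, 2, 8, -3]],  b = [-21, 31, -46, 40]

Forward elimination on [A|b]:
R2 <- R2 - (-5/7)*R1:  [    0    -1  27/7  -8/7    16 ]
R3 <- R3 - (5/7)*R1:  [     0      0  -41/7   -6/7    -31 ]
R4 <- R4 - (-4/7)*R1:  [    0    -2  44/7  -5/7    28 ]
R4 <- R4 - (2)*R2:  [     0      0  -10/7   11/7     -4 ]
R4 <- R4 - (10/41)*R3:  [      0       0       0   73/41  146/41 ]
Row echelon form:
[ 7  -7     -3      4  |     -21 ]
[ 0  -1   27/7   -8/7  |      16 ]
[ 0   0  -41/7   -6/7  |     -31 ]
[ 0   0      0  73/41  |  146/41 ]
Back-substitution:
w = (146/41) / (73/41) = 2
z = (-31 - (-6/7)*(2)) / (-41/7) = 5
y = (16 - (27/7)*(5) - (-8/7)*(2)) / -1 = 1
x = (-21 - (-7)*(1) - (-3)*(5) - (4)*(2)) / 7 = -1

(-1, 1, 5, 2)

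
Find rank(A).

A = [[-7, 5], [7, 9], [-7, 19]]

Row reduction:
R2 <- R2 - (-1)*R1:  [  0  14 ]
R3 <- R3 - (1)*R1:  [  0  14 ]
R3 <- R3 - (1)*R2:  [ 0  0 ]
Row echelon form:
[ -7   5 ]
[  0  14 ]
[  0   0 ]
Nonzero rows / pivot columns: 2

rank(A) = 2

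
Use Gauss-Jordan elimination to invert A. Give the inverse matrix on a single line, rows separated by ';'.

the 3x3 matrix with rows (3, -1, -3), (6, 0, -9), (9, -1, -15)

Gauss-Jordan on [A | I]:
R1 <- (1/3)*R1:  [    1  -1/3    -1  |   1/3     0     0 ]
R2 <- R2 - (6)*R1:  [  0   2  -3  |  -2   1   0 ]
R3 <- R3 - (9)*R1:  [  0   2  -6  |  -3   0   1 ]
R2 <- (1/2)*R2:  [    0     1  -3/2  |    -1   1/2     0 ]
R1 <- R1 - (-1/3)*R2:  [    1     0  -3/2  |     0   1/6     0 ]
R3 <- R3 - (2)*R2:  [  0   0  -3  |  -1  -1   1 ]
R3 <- (1/-3)*R3:  [    0     0     1  |   1/3   1/3  -1/3 ]
R1 <- R1 - (-3/2)*R3:  [    1     0     0  |   1/2   2/3  -1/2 ]
R2 <- R2 - (-3/2)*R3:  [    0     1     0  |  -1/2     1  -1/2 ]
Right block of [I | A^{-1}] is the inverse:
[  1/2  2/3  -1/2 ]
[ -1/2    1  -1/2 ]
[  1/3  1/3  -1/3 ]

inverse = [1/2 2/3 -1/2; -1/2 1 -1/2; 1/3 1/3 -1/3]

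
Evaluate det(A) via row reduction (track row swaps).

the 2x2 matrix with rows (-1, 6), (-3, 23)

det(A) = -5

Forward elimination:
R2 <- R2 - (3)*R1:  [ 0  5 ]
Upper-triangular form:
[ -1  6 ]
[  0  5 ]
det(A) = (-1)^0 * (-1) * (5) = -5  (0 row swaps -> sign +1)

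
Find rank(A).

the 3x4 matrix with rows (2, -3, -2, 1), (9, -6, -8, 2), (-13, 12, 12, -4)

Row reduction:
R2 <- R2 - (9/2)*R1:  [    0  15/2     1  -5/2 ]
R3 <- R3 - (-13/2)*R1:  [     0  -15/2     -1    5/2 ]
R3 <- R3 - (-1)*R2:  [ 0  0  0  0 ]
Row echelon form:
[ 2    -3  -2     1 ]
[ 0  15/2   1  -5/2 ]
[ 0     0   0     0 ]
Nonzero rows / pivot columns: 2

rank(A) = 2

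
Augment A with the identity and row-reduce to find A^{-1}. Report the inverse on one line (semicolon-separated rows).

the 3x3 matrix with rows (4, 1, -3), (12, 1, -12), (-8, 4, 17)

Gauss-Jordan on [A | I]:
R1 <- (1/4)*R1:  [    1   1/4  -3/4  |   1/4     0     0 ]
R2 <- R2 - (12)*R1:  [  0  -2  -3  |  -3   1   0 ]
R3 <- R3 - (-8)*R1:  [  0   6  11  |   2   0   1 ]
R2 <- (1/-2)*R2:  [    0     1   3/2  |   3/2  -1/2     0 ]
R1 <- R1 - (1/4)*R2:  [    1     0  -9/8  |  -1/8   1/8     0 ]
R3 <- R3 - (6)*R2:  [  0   0   2  |  -7   3   1 ]
R3 <- (1/2)*R3:  [    0     0     1  |  -7/2   3/2   1/2 ]
R1 <- R1 - (-9/8)*R3:  [      1       0       0  |  -65/16   29/16    9/16 ]
R2 <- R2 - (3/2)*R3:  [     0      1      0  |   27/4  -11/4   -3/4 ]
Right block of [I | A^{-1}] is the inverse:
[ -65/16  29/16  9/16 ]
[   27/4  -11/4  -3/4 ]
[   -7/2    3/2   1/2 ]

inverse = [-65/16 29/16 9/16; 27/4 -11/4 -3/4; -7/2 3/2 1/2]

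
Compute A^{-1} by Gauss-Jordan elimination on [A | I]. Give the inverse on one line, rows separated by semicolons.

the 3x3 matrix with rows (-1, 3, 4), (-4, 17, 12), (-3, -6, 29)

inverse = [-113/5 111/25 32/25; -16/5 17/25 4/25; -3 3/5 1/5]

Gauss-Jordan on [A | I]:
R1 <- (1/-1)*R1:  [  1  -3  -4  |  -1   0   0 ]
R2 <- R2 - (-4)*R1:  [  0   5  -4  |  -4   1   0 ]
R3 <- R3 - (-3)*R1:  [   0  -15   17  |   -3    0    1 ]
R2 <- (1/5)*R2:  [    0     1  -4/5  |  -4/5   1/5     0 ]
R1 <- R1 - (-3)*R2:  [     1      0  -32/5  |  -17/5    3/5      0 ]
R3 <- R3 - (-15)*R2:  [   0    0    5  |  -15    3    1 ]
R3 <- (1/5)*R3:  [   0    0    1  |   -3  3/5  1/5 ]
R1 <- R1 - (-32/5)*R3:  [      1       0       0  |  -113/5  111/25   32/25 ]
R2 <- R2 - (-4/5)*R3:  [     0      1      0  |  -16/5  17/25   4/25 ]
Right block of [I | A^{-1}] is the inverse:
[ -113/5  111/25  32/25 ]
[  -16/5   17/25   4/25 ]
[     -3     3/5    1/5 ]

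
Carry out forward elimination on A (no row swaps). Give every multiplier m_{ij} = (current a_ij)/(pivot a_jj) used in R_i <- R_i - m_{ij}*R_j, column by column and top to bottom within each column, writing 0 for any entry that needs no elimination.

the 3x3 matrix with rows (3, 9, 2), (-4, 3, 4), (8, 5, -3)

multipliers: -4/3, 8/3, -19/15

Forward elimination:
R2 <- R2 - (-4/3)*R1:  [    0    15  20/3 ]
R3 <- R3 - (8/3)*R1:  [     0    -19  -25/3 ]
R3 <- R3 - (-19/15)*R2:  [   0    0  1/9 ]
Multipliers (in order of application): m_{21} = -4/3, m_{31} = 8/3, m_{32} = -19/15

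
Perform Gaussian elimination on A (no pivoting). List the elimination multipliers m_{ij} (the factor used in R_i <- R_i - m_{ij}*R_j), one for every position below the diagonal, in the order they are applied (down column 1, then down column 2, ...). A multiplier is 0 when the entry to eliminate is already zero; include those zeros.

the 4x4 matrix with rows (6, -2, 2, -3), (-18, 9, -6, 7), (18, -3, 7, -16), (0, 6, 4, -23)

Forward elimination:
R2 <- R2 - (-3)*R1:  [  0   3   0  -2 ]
R3 <- R3 - (3)*R1:  [  0   3   1  -7 ]
R4: entry in column 1 is already 0 -> m_{41} = 0 (no row operation needed)
R3 <- R3 - (1)*R2:  [  0   0   1  -5 ]
R4 <- R4 - (2)*R2:  [   0    0    4  -19 ]
R4 <- R4 - (4)*R3:  [ 0  0  0  1 ]
Multipliers (in order of application): m_{21} = -3, m_{31} = 3, m_{41} = 0, m_{32} = 1, m_{42} = 2, m_{43} = 4

multipliers: -3, 3, 0, 1, 2, 4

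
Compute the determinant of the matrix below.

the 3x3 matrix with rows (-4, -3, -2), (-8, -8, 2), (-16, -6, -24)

det(A) = 16

Forward elimination:
R2 <- R2 - (2)*R1:  [  0  -2   6 ]
R3 <- R3 - (4)*R1:  [   0    6  -16 ]
R3 <- R3 - (-3)*R2:  [ 0  0  2 ]
Upper-triangular form:
[ -4  -3  -2 ]
[  0  -2   6 ]
[  0   0   2 ]
det(A) = (-1)^0 * (-4) * (-2) * (2) = 16  (0 row swaps -> sign +1)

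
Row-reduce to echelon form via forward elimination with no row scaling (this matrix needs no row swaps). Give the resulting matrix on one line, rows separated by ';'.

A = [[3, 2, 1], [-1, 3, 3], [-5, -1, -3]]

Forward elimination:
R2 <- R2 - (-1/3)*R1:  [    0  11/3  10/3 ]
R3 <- R3 - (-5/3)*R1:  [    0   7/3  -4/3 ]
R3 <- R3 - (7/11)*R2:  [      0       0  -38/11 ]
Row echelon form:
[ 3     2       1 ]
[ 0  11/3    10/3 ]
[ 0     0  -38/11 ]

REF = [3 2 1; 0 11/3 10/3; 0 0 -38/11]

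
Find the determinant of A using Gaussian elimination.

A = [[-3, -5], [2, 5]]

Forward elimination:
R2 <- R2 - (-2/3)*R1:  [   0  5/3 ]
Upper-triangular form:
[ -3   -5 ]
[  0  5/3 ]
det(A) = (-1)^0 * (-3) * (5/3) = -5  (0 row swaps -> sign +1)

det(A) = -5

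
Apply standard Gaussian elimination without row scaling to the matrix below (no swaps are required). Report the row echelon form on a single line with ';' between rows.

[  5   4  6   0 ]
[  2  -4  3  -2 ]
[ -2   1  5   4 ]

REF = [5 4 6 0; 0 -28/5 3/5 -2; 0 0 215/28 43/14]

Forward elimination:
R2 <- R2 - (2/5)*R1:  [     0  -28/5    3/5     -2 ]
R3 <- R3 - (-2/5)*R1:  [    0  13/5  37/5     4 ]
R3 <- R3 - (-13/28)*R2:  [      0       0  215/28   43/14 ]
Row echelon form:
[ 5      4       6      0 ]
[ 0  -28/5     3/5     -2 ]
[ 0      0  215/28  43/14 ]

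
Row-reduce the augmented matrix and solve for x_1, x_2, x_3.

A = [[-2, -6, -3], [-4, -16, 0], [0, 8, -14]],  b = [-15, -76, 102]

(3, 4, -5)

Forward elimination on [A|b]:
R2 <- R2 - (2)*R1:  [   0   -4    6  -46 ]
R3 <- R3 - (-2)*R2:  [  0   0  -2  10 ]
Row echelon form:
[ -2  -6  -3  |  -15 ]
[  0  -4   6  |  -46 ]
[  0   0  -2  |   10 ]
Back-substitution:
x_3 = (10) / -2 = -5
x_2 = (-46 - (6)*(-5)) / -4 = 4
x_1 = (-15 - (-6)*(4) - (-3)*(-5)) / -2 = 3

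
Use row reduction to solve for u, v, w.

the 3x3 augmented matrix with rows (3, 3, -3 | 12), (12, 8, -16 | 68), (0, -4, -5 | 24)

Forward elimination on [A|b]:
R2 <- R2 - (4)*R1:  [  0  -4  -4  20 ]
R3 <- R3 - (1)*R2:  [  0   0  -1   4 ]
Row echelon form:
[ 3   3  -3  |  12 ]
[ 0  -4  -4  |  20 ]
[ 0   0  -1  |   4 ]
Back-substitution:
w = (4) / -1 = -4
v = (20 - (-4)*(-4)) / -4 = -1
u = (12 - (3)*(-1) - (-3)*(-4)) / 3 = 1

(1, -1, -4)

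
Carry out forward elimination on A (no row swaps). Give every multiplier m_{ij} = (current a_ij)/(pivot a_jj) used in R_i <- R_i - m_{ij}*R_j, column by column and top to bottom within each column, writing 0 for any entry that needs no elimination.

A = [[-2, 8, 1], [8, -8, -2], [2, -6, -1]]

multipliers: -4, -1, 1/12

Forward elimination:
R2 <- R2 - (-4)*R1:  [  0  24   2 ]
R3 <- R3 - (-1)*R1:  [ 0  2  0 ]
R3 <- R3 - (1/12)*R2:  [    0     0  -1/6 ]
Multipliers (in order of application): m_{21} = -4, m_{31} = -1, m_{32} = 1/12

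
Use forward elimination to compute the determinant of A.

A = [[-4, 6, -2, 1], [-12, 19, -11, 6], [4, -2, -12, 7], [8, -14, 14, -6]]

Forward elimination:
R2 <- R2 - (3)*R1:  [  0   1  -5   3 ]
R3 <- R3 - (-1)*R1:  [   0    4  -14    8 ]
R4 <- R4 - (-2)*R1:  [  0  -2  10  -4 ]
R3 <- R3 - (4)*R2:  [  0   0   6  -4 ]
R4 <- R4 - (-2)*R2:  [ 0  0  0  2 ]
Upper-triangular form:
[ -4  6  -2   1 ]
[  0  1  -5   3 ]
[  0  0   6  -4 ]
[  0  0   0   2 ]
det(A) = (-1)^0 * (-4) * (1) * (6) * (2) = -48  (0 row swaps -> sign +1)

det(A) = -48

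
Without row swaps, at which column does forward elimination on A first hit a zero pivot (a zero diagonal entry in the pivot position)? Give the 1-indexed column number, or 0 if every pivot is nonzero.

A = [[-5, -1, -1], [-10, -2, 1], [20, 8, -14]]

first zero-pivot column = 2

Naive forward elimination:
R2 <- R2 - (2)*R1:  [ 0  0  3 ]
R3 <- R3 - (-4)*R1:  [   0    4  -18 ]
Matrix at this point:
[ -5  -1   -1 ]
[  0   0    3 ]
[  0   4  -18 ]
Pivot entry (2,2) is zero but row 3 has 4 in column 2 -> naive elimination stops; a row interchange (e.g. R2 <-> R3) would be required here.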